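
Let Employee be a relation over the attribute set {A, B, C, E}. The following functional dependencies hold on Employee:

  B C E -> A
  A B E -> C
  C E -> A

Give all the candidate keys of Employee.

ABE, BCE

Attributes B, E never appear on any right-hand side, so every candidate key must contain {B, E}.
{B, E}⁺ = {B, E}, which is not all of the schema, so we must add further attributes.
{A, B, E}⁺: ABE→C adds C → {A, B, C, E}.
{B, C, E}⁺: BCE→A adds A → {A, B, C, E}.
Any other superkey contains one of these as a subset, so there are no further candidate keys.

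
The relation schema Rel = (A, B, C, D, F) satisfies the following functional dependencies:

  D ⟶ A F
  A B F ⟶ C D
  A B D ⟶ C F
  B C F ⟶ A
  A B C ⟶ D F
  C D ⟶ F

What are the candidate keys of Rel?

{B, D}, {A, B, C}, {A, B, F}, {B, C, F}

Attribute B never appears on the right-hand side of any dependency, so B must belong to every candidate key.
{B}⁺ = {B}, which is not all of the schema, so we must add further attributes.
{B, D}⁺: D→AF adds A, F; ABF→CD adds C → {A, B, C, D, F}. Minimal: {D}⁺ = {A, D, F}; {B}⁺ = {B} — none reach the full schema.
{A, B, C}⁺: ABC→DF adds D, F → {A, B, C, D, F}. Minimal: {B, C}⁺ = {B, C}; {A, C}⁺ = {A, C}; {A, B}⁺ = {A, B} — none reach the full schema.
{A, B, F}⁺: ABF→CD adds C, D → {A, B, C, D, F}. Minimal: {B, F}⁺ = {B, F}; {A, F}⁺ = {A, F}; {A, B}⁺ = {A, B} — none reach the full schema.
{B, C, F}⁺: BCF→A adds A; ABC→DF adds D → {A, B, C, D, F}. Minimal: {C, F}⁺ = {C, F}; {B, F}⁺ = {B, F}; {B, C}⁺ = {B, C} — none reach the full schema.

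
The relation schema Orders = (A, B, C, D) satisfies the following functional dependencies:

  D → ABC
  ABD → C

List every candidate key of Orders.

{D}

Attribute D never appears on the right-hand side of any dependency, so D must belong to every candidate key.
{D}⁺ = {A, B, C, D}, which is all of the schema, so {D} is the only candidate key.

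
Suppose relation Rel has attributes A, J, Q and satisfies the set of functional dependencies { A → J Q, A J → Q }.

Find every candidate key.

Attribute A never appears on the right-hand side of any dependency, so A must belong to every candidate key.
{A}⁺ = {A, J, Q}, which is all of the schema, so {A} is the only candidate key.

A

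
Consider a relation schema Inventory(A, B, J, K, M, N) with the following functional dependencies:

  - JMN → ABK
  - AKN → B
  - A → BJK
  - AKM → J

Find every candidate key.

{A, M, N}, {J, M, N}

Attributes M, N never appear on any right-hand side, so every candidate key must contain {M, N}.
{M, N}⁺ = {M, N}, which is not all of the schema, so we must add further attributes.
{A, M, N}⁺: A→BJK adds B, J, K → {A, B, J, K, M, N}. Minimal: {M, N}⁺ = {M, N}; {A, N}⁺ = {A, B, J, K, N}; {A, M}⁺ = {A, B, J, K, M} — none reach the full schema.
{J, M, N}⁺: JMN→ABK adds A, B, K → {A, B, J, K, M, N}. Minimal: {M, N}⁺ = {M, N}; {J, N}⁺ = {J, N}; {J, M}⁺ = {J, M} — none reach the full schema.
Any other superkey contains one of these as a subset, so there are no further candidate keys.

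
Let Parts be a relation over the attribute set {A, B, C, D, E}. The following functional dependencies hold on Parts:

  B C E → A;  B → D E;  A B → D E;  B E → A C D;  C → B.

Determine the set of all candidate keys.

{B}, {C}

{B}⁺: B→DE adds D, E; BE→ACD adds A, C → {A, B, C, D, E}.
{C}⁺: C→B adds B; B→DE adds D, E; BE→ACD adds A → {A, B, C, D, E}.
Any other superkey contains one of these as a subset, so there are no further candidate keys.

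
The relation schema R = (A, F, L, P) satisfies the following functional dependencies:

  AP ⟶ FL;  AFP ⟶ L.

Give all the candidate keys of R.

{A, P}

Attributes A, P never appear on any right-hand side, so every candidate key must contain {A, P}.
{A, P}⁺ = {A, F, L, P}, which is all of the schema, so {A, P} is the only candidate key.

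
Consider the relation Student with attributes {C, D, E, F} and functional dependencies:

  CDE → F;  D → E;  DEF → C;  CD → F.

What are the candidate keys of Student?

{C, D}⁺: D→E adds E; CD→F adds F → {C, D, E, F}.
{D, F}⁺: D→E adds E; DEF→C adds C → {C, D, E, F}.
Any other superkey contains one of these as a subset, so there are no further candidate keys.

(C, D), (D, F)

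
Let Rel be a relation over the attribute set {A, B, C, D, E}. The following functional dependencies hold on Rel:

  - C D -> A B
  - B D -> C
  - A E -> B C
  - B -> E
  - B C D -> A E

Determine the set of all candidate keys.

{B, D}, {C, D}, {A, D, E}

Attribute D never appears on the right-hand side of any dependency, so D must belong to every candidate key.
{D}⁺ = {D}, which is not all of the schema, so we must add further attributes.
{B, D}⁺: BD→C adds C; B→E adds E; BCD→AE adds A → {A, B, C, D, E}. Minimal: {D}⁺ = {D}; {B}⁺ = {B, E} — none reach the full schema.
{C, D}⁺: CD→AB adds A, B; B→E adds E → {A, B, C, D, E}. Minimal: {D}⁺ = {D}; {C}⁺ = {C} — none reach the full schema.
{A, D, E}⁺: AE→BC adds B, C → {A, B, C, D, E}. Minimal: {D, E}⁺ = {D, E}; {A, E}⁺ = {A, B, C, E}; {A, D}⁺ = {A, D} — none reach the full schema.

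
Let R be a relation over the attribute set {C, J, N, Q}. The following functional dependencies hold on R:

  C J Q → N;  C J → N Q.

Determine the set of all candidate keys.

{C, J}

Attributes C, J never appear on any right-hand side, so every candidate key must contain {C, J}.
{C, J}⁺ = {C, J, N, Q}, which is all of the schema, so {C, J} is the only candidate key.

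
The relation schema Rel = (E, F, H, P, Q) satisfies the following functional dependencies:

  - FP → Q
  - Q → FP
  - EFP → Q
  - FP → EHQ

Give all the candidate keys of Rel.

{Q}; {F, P}

{Q}⁺: Q→FP adds F, P; FP→EHQ adds E, H → {E, F, H, P, Q}.
{F, P}⁺: FP→Q adds Q; FP→EHQ adds E, H → {E, F, H, P, Q}. Minimal: {P}⁺ = {P}; {F}⁺ = {F} — none reach the full schema.
Any other superkey contains one of these as a subset, so there are no further candidate keys.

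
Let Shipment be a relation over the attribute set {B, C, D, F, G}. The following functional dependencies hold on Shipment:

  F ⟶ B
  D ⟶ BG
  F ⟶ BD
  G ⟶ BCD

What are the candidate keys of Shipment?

Attribute F never appears on the right-hand side of any dependency, so F must belong to every candidate key.
{F}⁺ = {B, C, D, F, G}, which is all of the schema, so {F} is the only candidate key.

{F}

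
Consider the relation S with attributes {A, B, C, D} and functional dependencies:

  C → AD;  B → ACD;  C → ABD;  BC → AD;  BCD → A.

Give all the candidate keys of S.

{B}⁺: B→ACD adds A, C, D → {A, B, C, D}.
{C}⁺: C→AD adds A, D; C→ABD adds B → {A, B, C, D}.

(B); (C)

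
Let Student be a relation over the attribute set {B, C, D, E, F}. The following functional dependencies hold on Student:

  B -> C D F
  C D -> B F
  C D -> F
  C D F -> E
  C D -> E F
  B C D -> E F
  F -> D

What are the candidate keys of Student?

{B}; {C, D}; {C, F}

{B}⁺: B→CDF adds C, D, F; CDF→E adds E → {B, C, D, E, F}.
{C, D}⁺: CD→BF adds B, F; CDF→E adds E → {B, C, D, E, F}. Minimal: {D}⁺ = {D}; {C}⁺ = {C} — none reach the full schema.
{C, F}⁺: F→D adds D; CD→BF adds B; CDF→E adds E → {B, C, D, E, F}. Minimal: {F}⁺ = {D, F}; {C}⁺ = {C} — none reach the full schema.
Any other superkey contains one of these as a subset, so there are no further candidate keys.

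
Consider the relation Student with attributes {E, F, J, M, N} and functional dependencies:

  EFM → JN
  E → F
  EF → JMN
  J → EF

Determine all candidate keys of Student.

{E}; {J}

{E}⁺: E→F adds F; EF→JMN adds J, M, N → {E, F, J, M, N}.
{J}⁺: J→EF adds E, F; EF→JMN adds M, N → {E, F, J, M, N}.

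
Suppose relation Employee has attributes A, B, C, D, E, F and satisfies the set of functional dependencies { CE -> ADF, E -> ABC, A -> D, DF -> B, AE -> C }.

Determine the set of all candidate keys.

{E}⁺: E→ABC adds A, B, C; A→D adds D; CE→ADF adds F → {A, B, C, D, E, F}.
No other minimal superkey exists.

{E}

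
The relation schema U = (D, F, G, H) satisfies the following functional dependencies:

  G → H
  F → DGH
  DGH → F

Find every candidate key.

{F}⁺: F→DGH adds D, G, H → {D, F, G, H}.
{D, G}⁺: G→H adds H; DGH→F adds F → {D, F, G, H}. Minimal: {G}⁺ = {G, H}; {D}⁺ = {D} — none reach the full schema.

{F}, {D, G}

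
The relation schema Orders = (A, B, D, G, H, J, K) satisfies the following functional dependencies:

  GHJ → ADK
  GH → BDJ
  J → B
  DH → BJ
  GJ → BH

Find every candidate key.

Attribute G never appears on the right-hand side of any dependency, so G must belong to every candidate key.
{G}⁺ = {G}, which is not all of the schema, so we must add further attributes.
{G, H}⁺: GH→BDJ adds B, D, J; GHJ→ADK adds A, K → {A, B, D, G, H, J, K}. Minimal: {H}⁺ = {H}; {G}⁺ = {G} — none reach the full schema.
{G, J}⁺: J→B adds B; GJ→BH adds H; GHJ→ADK adds A, D, K → {A, B, D, G, H, J, K}. Minimal: {J}⁺ = {B, J}; {G}⁺ = {G} — none reach the full schema.
Any other superkey contains one of these as a subset, so there are no further candidate keys.

(G, H), (G, J)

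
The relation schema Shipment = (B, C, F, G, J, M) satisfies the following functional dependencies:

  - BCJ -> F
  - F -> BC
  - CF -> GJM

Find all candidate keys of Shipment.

F; BCJ

{F}⁺: F→BC adds B, C; CF→GJM adds G, J, M → {B, C, F, G, J, M}.
{B, C, J}⁺: BCJ→F adds F; CF→GJM adds G, M → {B, C, F, G, J, M}. Minimal: {C, J}⁺ = {C, J}; {B, J}⁺ = {B, J}; {B, C}⁺ = {B, C} — none reach the full schema.
Any other superkey contains one of these as a subset, so there are no further candidate keys.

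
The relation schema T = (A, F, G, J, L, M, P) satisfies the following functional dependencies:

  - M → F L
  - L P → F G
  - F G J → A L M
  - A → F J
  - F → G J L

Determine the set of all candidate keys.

(A, P), (F, P), (L, P), (M, P)

{A, P}⁺: A→FJ adds F, J; F→GJL adds G, L; FGJ→ALM adds M → {A, F, G, J, L, M, P}. Minimal: {P}⁺ = {P}; {A}⁺ = {A, F, G, J, L, M} — none reach the full schema.
{F, P}⁺: F→GJL adds G, J, L; FGJ→ALM adds A, M → {A, F, G, J, L, M, P}. Minimal: {P}⁺ = {P}; {F}⁺ = {A, F, G, J, L, M} — none reach the full schema.
{L, P}⁺: LP→FG adds F, G; F→GJL adds J; FGJ→ALM adds A, M → {A, F, G, J, L, M, P}. Minimal: {P}⁺ = {P}; {L}⁺ = {L} — none reach the full schema.
{M, P}⁺: M→FL adds F, L; LP→FG adds G; F→GJL adds J; FGJ→ALM adds A → {A, F, G, J, L, M, P}. Minimal: {P}⁺ = {P}; {M}⁺ = {A, F, G, J, L, M} — none reach the full schema.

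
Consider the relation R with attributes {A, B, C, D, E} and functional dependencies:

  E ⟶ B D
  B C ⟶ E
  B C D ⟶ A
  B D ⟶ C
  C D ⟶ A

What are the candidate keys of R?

{E}⁺: E→BD adds B, D; BD→C adds C; CD→A adds A → {A, B, C, D, E}.
{B, C}⁺: BC→E adds E; E→BD adds D; BCD→A adds A → {A, B, C, D, E}.
{B, D}⁺: BD→C adds C; CD→A adds A; BC→E adds E → {A, B, C, D, E}.
Any other superkey contains one of these as a subset, so there are no further candidate keys.

(E), (B, C), (B, D)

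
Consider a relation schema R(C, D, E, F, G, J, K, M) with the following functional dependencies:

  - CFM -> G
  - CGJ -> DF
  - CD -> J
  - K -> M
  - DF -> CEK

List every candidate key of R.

{D, F}, {C, D, G}, {C, G, J}, {C, F, J, K}, {C, F, J, M}

{D, F}⁺: DF→CEK adds C, E, K; CD→J adds J; K→M adds M; CFM→G adds G → {C, D, E, F, G, J, K, M}. Minimal: {F}⁺ = {F}; {D}⁺ = {D} — none reach the full schema.
{C, D, G}⁺: CD→J adds J; CGJ→DF adds F; DF→CEK adds E, K; K→M adds M → {C, D, E, F, G, J, K, M}. Minimal: {D, G}⁺ = {D, G}; {C, G}⁺ = {C, G}; {C, D}⁺ = {C, D, J} — none reach the full schema.
{C, G, J}⁺: CGJ→DF adds D, F; DF→CEK adds E, K; K→M adds M → {C, D, E, F, G, J, K, M}. Minimal: {G, J}⁺ = {G, J}; {C, J}⁺ = {C, J}; {C, G}⁺ = {C, G} — none reach the full schema.
{C, F, J, K}⁺: K→M adds M; CFM→G adds G; CGJ→DF adds D; DF→CEK adds E → {C, D, E, F, G, J, K, M}. Minimal: {F, J, K}⁺ = {F, J, K, M}; {C, J, K}⁺ = {C, J, K, M}; {C, F, K}⁺ = {C, F, G, K, M}; … — none reach the full schema.
{C, F, J, M}⁺: CFM→G adds G; CGJ→DF adds D; DF→CEK adds E, K → {C, D, E, F, G, J, K, M}. Minimal: {F, J, M}⁺ = {F, J, M}; {C, J, M}⁺ = {C, J, M}; {C, F, M}⁺ = {C, F, G, M}; … — none reach the full schema.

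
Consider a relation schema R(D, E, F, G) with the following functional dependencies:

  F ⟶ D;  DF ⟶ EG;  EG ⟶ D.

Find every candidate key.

Attribute F never appears on the right-hand side of any dependency, so F must belong to every candidate key.
{F}⁺ = {D, E, F, G}, which is all of the schema, so {F} is the only candidate key.

F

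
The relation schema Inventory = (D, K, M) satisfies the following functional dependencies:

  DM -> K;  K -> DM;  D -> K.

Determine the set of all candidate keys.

{D}⁺: D→K adds K; K→DM adds M → {D, K, M}.
{K}⁺: K→DM adds D, M → {D, K, M}.
Any other superkey contains one of these as a subset, so there are no further candidate keys.

{D}; {K}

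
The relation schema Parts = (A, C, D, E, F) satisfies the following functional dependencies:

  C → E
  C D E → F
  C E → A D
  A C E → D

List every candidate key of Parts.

C

Attribute C never appears on the right-hand side of any dependency, so C must belong to every candidate key.
{C}⁺ = {A, C, D, E, F}, which is all of the schema, so {C} is the only candidate key.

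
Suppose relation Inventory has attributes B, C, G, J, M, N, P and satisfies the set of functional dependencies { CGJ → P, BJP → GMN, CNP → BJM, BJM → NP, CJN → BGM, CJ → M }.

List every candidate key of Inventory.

{B, C, J}, {C, J, N}, {C, N, P}

Attribute C never appears on the right-hand side of any dependency, so C must belong to every candidate key.
{C}⁺ = {C}, which is not all of the schema, so we must add further attributes.
{B, C, J}⁺: CJ→M adds M; BJM→NP adds N, P; CJN→BGM adds G → {B, C, G, J, M, N, P}. Minimal: {C, J}⁺ = {C, J, M}; {B, J}⁺ = {B, J}; {B, C}⁺ = {B, C} — none reach the full schema.
{C, J, N}⁺: CJN→BGM adds B, G, M; CGJ→P adds P → {B, C, G, J, M, N, P}. Minimal: {J, N}⁺ = {J, N}; {C, N}⁺ = {C, N}; {C, J}⁺ = {C, J, M} — none reach the full schema.
{C, N, P}⁺: CNP→BJM adds B, J, M; CJN→BGM adds G → {B, C, G, J, M, N, P}. Minimal: {N, P}⁺ = {N, P}; {C, P}⁺ = {C, P}; {C, N}⁺ = {C, N} — none reach the full schema.
Any other superkey contains one of these as a subset, so there are no further candidate keys.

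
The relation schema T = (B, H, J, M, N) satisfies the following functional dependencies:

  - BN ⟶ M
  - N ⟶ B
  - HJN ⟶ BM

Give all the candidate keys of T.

{H, J, N}

Attributes H, J, N never appear on any right-hand side, so every candidate key must contain {H, J, N}.
{H, J, N}⁺ = {B, H, J, M, N}, which is all of the schema, so {H, J, N} is the only candidate key.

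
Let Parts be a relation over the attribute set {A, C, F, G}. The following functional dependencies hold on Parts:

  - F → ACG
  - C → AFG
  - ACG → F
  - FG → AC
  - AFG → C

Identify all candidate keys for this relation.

{C}⁺: C→AFG adds A, F, G → {A, C, F, G}.
{F}⁺: F→ACG adds A, C, G → {A, C, F, G}.
Any other superkey contains one of these as a subset, so there are no further candidate keys.

(C), (F)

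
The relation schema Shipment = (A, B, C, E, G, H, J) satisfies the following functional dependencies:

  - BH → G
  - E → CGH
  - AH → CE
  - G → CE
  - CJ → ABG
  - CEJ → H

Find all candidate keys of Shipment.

{C, J}⁺: CJ→ABG adds A, B, G; G→CE adds E; CEJ→H adds H → {A, B, C, E, G, H, J}. Minimal: {J}⁺ = {J}; {C}⁺ = {C} — none reach the full schema.
{E, J}⁺: E→CGH adds C, G, H; CJ→ABG adds A, B → {A, B, C, E, G, H, J}. Minimal: {J}⁺ = {J}; {E}⁺ = {C, E, G, H} — none reach the full schema.
{G, J}⁺: G→CE adds C, E; CJ→ABG adds A, B; CEJ→H adds H → {A, B, C, E, G, H, J}. Minimal: {J}⁺ = {J}; {G}⁺ = {C, E, G, H} — none reach the full schema.
{A, H, J}⁺: AH→CE adds C, E; CJ→ABG adds B, G → {A, B, C, E, G, H, J}. Minimal: {H, J}⁺ = {H, J}; {A, J}⁺ = {A, J}; {A, H}⁺ = {A, C, E, G, H} — none reach the full schema.
{B, H, J}⁺: BH→G adds G; G→CE adds C, E; CJ→ABG adds A → {A, B, C, E, G, H, J}. Minimal: {H, J}⁺ = {H, J}; {B, J}⁺ = {B, J}; {B, H}⁺ = {B, C, E, G, H} — none reach the full schema.
Any other superkey contains one of these as a subset, so there are no further candidate keys.

{C, J}, {E, J}, {G, J}, {A, H, J}, {B, H, J}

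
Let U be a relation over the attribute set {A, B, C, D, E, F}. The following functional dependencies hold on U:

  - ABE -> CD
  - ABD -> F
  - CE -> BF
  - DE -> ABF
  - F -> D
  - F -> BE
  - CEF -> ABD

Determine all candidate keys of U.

{F}⁺: F→D adds D; F→BE adds B, E; DE→ABF adds A; ABE→CD adds C → {A, B, C, D, E, F}.
{C, E}⁺: CE→BF adds B, F; F→D adds D; CEF→ABD adds A → {A, B, C, D, E, F}. Minimal: {E}⁺ = {E}; {C}⁺ = {C} — none reach the full schema.
{D, E}⁺: DE→ABF adds A, B, F; ABE→CD adds C → {A, B, C, D, E, F}. Minimal: {E}⁺ = {E}; {D}⁺ = {D} — none reach the full schema.
{A, B, D}⁺: ABD→F adds F; F→BE adds E; ABE→CD adds C → {A, B, C, D, E, F}. Minimal: {B, D}⁺ = {B, D}; {A, D}⁺ = {A, D}; {A, B}⁺ = {A, B} — none reach the full schema.
{A, B, E}⁺: ABE→CD adds C, D; ABD→F adds F → {A, B, C, D, E, F}. Minimal: {B, E}⁺ = {B, E}; {A, E}⁺ = {A, E}; {A, B}⁺ = {A, B} — none reach the full schema.

{F}, {C, E}, {D, E}, {A, B, D}, {A, B, E}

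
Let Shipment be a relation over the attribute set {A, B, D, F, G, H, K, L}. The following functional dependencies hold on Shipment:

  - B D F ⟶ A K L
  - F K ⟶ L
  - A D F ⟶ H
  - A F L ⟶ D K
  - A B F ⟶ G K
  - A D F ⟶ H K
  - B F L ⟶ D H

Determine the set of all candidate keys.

Attributes B, F never appear on any right-hand side, so every candidate key must contain {B, F}.
{B, F}⁺ = {B, F}, which is not all of the schema, so we must add further attributes.
{A, B, F}⁺: ABF→GK adds G, K; FK→L adds L; AFL→DK adds D; ADF→HK adds H → {A, B, D, F, G, H, K, L}.
{B, D, F}⁺: BDF→AKL adds A, K, L; ADF→H adds H; ABF→GK adds G → {A, B, D, F, G, H, K, L}.
{B, F, K}⁺: FK→L adds L; BFL→DH adds D, H; BDF→AKL adds A; ABF→GK adds G → {A, B, D, F, G, H, K, L}.
{B, F, L}⁺: BFL→DH adds D, H; BDF→AKL adds A, K; ABF→GK adds G → {A, B, D, F, G, H, K, L}.
Any other superkey contains one of these as a subset, so there are no further candidate keys.

{A, B, F}, {B, D, F}, {B, F, K}, {B, F, L}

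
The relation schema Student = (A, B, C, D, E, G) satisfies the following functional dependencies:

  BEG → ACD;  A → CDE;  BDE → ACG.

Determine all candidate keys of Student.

Attribute B never appears on the right-hand side of any dependency, so B must belong to every candidate key.
{B}⁺ = {B}, which is not all of the schema, so we must add further attributes.
{A, B}⁺: A→CDE adds C, D, E; BDE→ACG adds G → {A, B, C, D, E, G}. Minimal: {B}⁺ = {B}; {A}⁺ = {A, C, D, E} — none reach the full schema.
{B, D, E}⁺: BDE→ACG adds A, C, G → {A, B, C, D, E, G}. Minimal: {D, E}⁺ = {D, E}; {B, E}⁺ = {B, E}; {B, D}⁺ = {B, D} — none reach the full schema.
{B, E, G}⁺: BEG→ACD adds A, C, D → {A, B, C, D, E, G}. Minimal: {E, G}⁺ = {E, G}; {B, G}⁺ = {B, G}; {B, E}⁺ = {B, E} — none reach the full schema.

{A, B}, {B, D, E}, {B, E, G}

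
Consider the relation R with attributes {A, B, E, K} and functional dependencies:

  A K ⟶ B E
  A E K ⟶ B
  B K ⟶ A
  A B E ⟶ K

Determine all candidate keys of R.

{A, K}⁺: AK→BE adds B, E → {A, B, E, K}.
{B, K}⁺: BK→A adds A; AK→BE adds E → {A, B, E, K}.
{A, B, E}⁺: ABE→K adds K → {A, B, E, K}.

{A, K}, {B, K}, {A, B, E}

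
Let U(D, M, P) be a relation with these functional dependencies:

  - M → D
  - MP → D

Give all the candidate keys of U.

{M, P}

Attributes M, P never appear on any right-hand side, so every candidate key must contain {M, P}.
{M, P}⁺ = {D, M, P}, which is all of the schema, so {M, P} is the only candidate key.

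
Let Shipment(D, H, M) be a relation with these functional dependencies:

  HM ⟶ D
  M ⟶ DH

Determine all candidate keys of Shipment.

Attribute M never appears on the right-hand side of any dependency, so M must belong to every candidate key.
{M}⁺ = {D, H, M}, which is all of the schema, so {M} is the only candidate key.

{M}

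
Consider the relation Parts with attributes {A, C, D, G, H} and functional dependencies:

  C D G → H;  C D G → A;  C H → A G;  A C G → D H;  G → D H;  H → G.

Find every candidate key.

CG; CH

Attribute C never appears on the right-hand side of any dependency, so C must belong to every candidate key.
{C}⁺ = {C}, which is not all of the schema, so we must add further attributes.
{C, G}⁺: G→DH adds D, H; CDG→A adds A → {A, C, D, G, H}. Minimal: {G}⁺ = {D, G, H}; {C}⁺ = {C} — none reach the full schema.
{C, H}⁺: CH→AG adds A, G; ACG→DH adds D → {A, C, D, G, H}. Minimal: {H}⁺ = {D, G, H}; {C}⁺ = {C} — none reach the full schema.
Any other superkey contains one of these as a subset, so there are no further candidate keys.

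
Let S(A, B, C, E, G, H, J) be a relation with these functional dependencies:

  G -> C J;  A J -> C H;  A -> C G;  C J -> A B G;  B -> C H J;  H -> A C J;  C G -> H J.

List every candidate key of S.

{A, E}; {B, E}; {E, G}; {E, H}; {C, E, J}

Attribute E never appears on the right-hand side of any dependency, so E must belong to every candidate key.
{E}⁺ = {E}, which is not all of the schema, so we must add further attributes.
{A, E}⁺: A→CG adds C, G; CG→HJ adds H, J; CJ→ABG adds B → {A, B, C, E, G, H, J}.
{B, E}⁺: B→CHJ adds C, H, J; H→ACJ adds A; A→CG adds G → {A, B, C, E, G, H, J}.
{E, G}⁺: G→CJ adds C, J; CJ→ABG adds A, B; B→CHJ adds H → {A, B, C, E, G, H, J}.
{E, H}⁺: H→ACJ adds A, C, J; A→CG adds G; CJ→ABG adds B → {A, B, C, E, G, H, J}.
{C, E, J}⁺: CJ→ABG adds A, B, G; B→CHJ adds H → {A, B, C, E, G, H, J}.
Any other superkey contains one of these as a subset, so there are no further candidate keys.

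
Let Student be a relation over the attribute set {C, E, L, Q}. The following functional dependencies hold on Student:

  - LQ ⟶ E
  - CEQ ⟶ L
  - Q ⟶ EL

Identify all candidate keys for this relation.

CQ

{C, Q}⁺: Q→EL adds E, L → {C, E, L, Q}. Minimal: {Q}⁺ = {E, L, Q}; {C}⁺ = {C} — none reach the full schema.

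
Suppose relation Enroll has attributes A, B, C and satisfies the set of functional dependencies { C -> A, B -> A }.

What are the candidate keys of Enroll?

Attributes B, C never appear on any right-hand side, so every candidate key must contain {B, C}.
{B, C}⁺ = {A, B, C}, which is all of the schema, so {B, C} is the only candidate key.

{B, C}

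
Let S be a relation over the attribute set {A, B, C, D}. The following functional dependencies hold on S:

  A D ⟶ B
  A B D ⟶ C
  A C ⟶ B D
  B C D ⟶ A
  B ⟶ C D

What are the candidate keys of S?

{B}⁺: B→CD adds C, D; BCD→A adds A → {A, B, C, D}.
{A, C}⁺: AC→BD adds B, D → {A, B, C, D}.
{A, D}⁺: AD→B adds B; ABD→C adds C → {A, B, C, D}.

{B}, {A, C}, {A, D}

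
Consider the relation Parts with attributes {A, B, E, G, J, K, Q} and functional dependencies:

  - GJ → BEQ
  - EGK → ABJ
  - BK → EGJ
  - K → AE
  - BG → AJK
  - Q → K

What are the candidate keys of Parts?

{B, G}⁺: BG→AJK adds A, J, K; GJ→BEQ adds E, Q → {A, B, E, G, J, K, Q}. Minimal: {G}⁺ = {G}; {B}⁺ = {B} — none reach the full schema.
{B, K}⁺: BK→EGJ adds E, G, J; K→AE adds A; GJ→BEQ adds Q → {A, B, E, G, J, K, Q}. Minimal: {K}⁺ = {A, E, K}; {B}⁺ = {B} — none reach the full schema.
{B, Q}⁺: Q→K adds K; BK→EGJ adds E, G, J; K→AE adds A → {A, B, E, G, J, K, Q}. Minimal: {Q}⁺ = {A, E, K, Q}; {B}⁺ = {B} — none reach the full schema.
{G, J}⁺: GJ→BEQ adds B, E, Q; BG→AJK adds A, K → {A, B, E, G, J, K, Q}. Minimal: {J}⁺ = {J}; {G}⁺ = {G} — none reach the full schema.
{G, K}⁺: K→AE adds A, E; EGK→ABJ adds B, J; GJ→BEQ adds Q → {A, B, E, G, J, K, Q}. Minimal: {K}⁺ = {A, E, K}; {G}⁺ = {G} — none reach the full schema.
{G, Q}⁺: Q→K adds K; K→AE adds A, E; EGK→ABJ adds B, J → {A, B, E, G, J, K, Q}. Minimal: {Q}⁺ = {A, E, K, Q}; {G}⁺ = {G} — none reach the full schema.

{B, G}; {B, K}; {B, Q}; {G, J}; {G, K}; {G, Q}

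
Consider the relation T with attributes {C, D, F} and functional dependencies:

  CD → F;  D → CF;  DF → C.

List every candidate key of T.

{D}

Attribute D never appears on the right-hand side of any dependency, so D must belong to every candidate key.
{D}⁺ = {C, D, F}, which is all of the schema, so {D} is the only candidate key.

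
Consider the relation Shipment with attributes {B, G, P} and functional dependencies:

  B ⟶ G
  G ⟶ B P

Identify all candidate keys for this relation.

B; G

{B}⁺: B→G adds G; G→BP adds P → {B, G, P}.
{G}⁺: G→BP adds B, P → {B, G, P}.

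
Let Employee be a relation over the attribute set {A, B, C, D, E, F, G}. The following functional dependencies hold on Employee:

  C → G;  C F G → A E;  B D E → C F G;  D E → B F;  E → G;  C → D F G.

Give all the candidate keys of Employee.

(C); (D, E)

{C}⁺: C→G adds G; C→DFG adds D, F; CFG→AE adds A, E; DE→BF adds B → {A, B, C, D, E, F, G}.
{D, E}⁺: DE→BF adds B, F; E→G adds G; BDE→CFG adds C; CFG→AE adds A → {A, B, C, D, E, F, G}. Minimal: {E}⁺ = {E, G}; {D}⁺ = {D} — none reach the full schema.
Any other superkey contains one of these as a subset, so there are no further candidate keys.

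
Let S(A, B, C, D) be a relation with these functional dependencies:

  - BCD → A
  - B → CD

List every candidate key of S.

Attribute B never appears on the right-hand side of any dependency, so B must belong to every candidate key.
{B}⁺ = {A, B, C, D}, which is all of the schema, so {B} is the only candidate key.

B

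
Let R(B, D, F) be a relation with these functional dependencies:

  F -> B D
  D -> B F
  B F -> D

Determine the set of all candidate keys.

{D}⁺: D→BF adds B, F → {B, D, F}.
{F}⁺: F→BD adds B, D → {B, D, F}.
Any other superkey contains one of these as a subset, so there are no further candidate keys.

{D}; {F}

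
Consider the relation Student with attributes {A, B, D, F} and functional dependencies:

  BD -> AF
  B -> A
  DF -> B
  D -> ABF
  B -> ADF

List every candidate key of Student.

{B}, {D}

{B}⁺: B→A adds A; B→ADF adds D, F → {A, B, D, F}.
{D}⁺: D→ABF adds A, B, F → {A, B, D, F}.
Any other superkey contains one of these as a subset, so there are no further candidate keys.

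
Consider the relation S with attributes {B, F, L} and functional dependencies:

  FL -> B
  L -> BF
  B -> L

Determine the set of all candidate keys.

B, L

{B}⁺: B→L adds L; L→BF adds F → {B, F, L}.
{L}⁺: L→BF adds B, F → {B, F, L}.
Any other superkey contains one of these as a subset, so there are no further candidate keys.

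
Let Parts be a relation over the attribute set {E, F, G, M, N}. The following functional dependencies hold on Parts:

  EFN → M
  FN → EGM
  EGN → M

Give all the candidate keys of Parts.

{F, N}

Attributes F, N never appear on any right-hand side, so every candidate key must contain {F, N}.
{F, N}⁺ = {E, F, G, M, N}, which is all of the schema, so {F, N} is the only candidate key.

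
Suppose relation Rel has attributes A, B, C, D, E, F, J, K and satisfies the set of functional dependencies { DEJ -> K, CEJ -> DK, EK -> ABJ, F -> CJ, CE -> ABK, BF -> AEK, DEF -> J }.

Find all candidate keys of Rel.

(B, F); (E, F)

Attribute F never appears on the right-hand side of any dependency, so F must belong to every candidate key.
{F}⁺ = {C, F, J}, which is not all of the schema, so we must add further attributes.
{B, F}⁺: F→CJ adds C, J; BF→AEK adds A, E, K; CEJ→DK adds D → {A, B, C, D, E, F, J, K}.
{E, F}⁺: F→CJ adds C, J; CE→ABK adds A, B, K; CEJ→DK adds D → {A, B, C, D, E, F, J, K}.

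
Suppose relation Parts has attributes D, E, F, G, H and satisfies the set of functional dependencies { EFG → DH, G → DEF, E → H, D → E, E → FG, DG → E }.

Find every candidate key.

{D}⁺: D→E adds E; E→FG adds F, G; EFG→DH adds H → {D, E, F, G, H}.
{E}⁺: E→H adds H; E→FG adds F, G; EFG→DH adds D → {D, E, F, G, H}.
{G}⁺: G→DEF adds D, E, F; E→H adds H → {D, E, F, G, H}.
Any other superkey contains one of these as a subset, so there are no further candidate keys.

{D}, {E}, {G}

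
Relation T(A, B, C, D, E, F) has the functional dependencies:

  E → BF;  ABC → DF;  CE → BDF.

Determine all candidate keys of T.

ACE

Attributes A, C, E never appear on any right-hand side, so every candidate key must contain {A, C, E}.
{A, C, E}⁺ = {A, B, C, D, E, F}, which is all of the schema, so {A, C, E} is the only candidate key.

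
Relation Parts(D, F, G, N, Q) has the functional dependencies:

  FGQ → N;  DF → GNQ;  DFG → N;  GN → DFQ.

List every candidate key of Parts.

{D, F}; {G, N}; {F, G, Q}

{D, F}⁺: DF→GNQ adds G, N, Q → {D, F, G, N, Q}. Minimal: {F}⁺ = {F}; {D}⁺ = {D} — none reach the full schema.
{G, N}⁺: GN→DFQ adds D, F, Q → {D, F, G, N, Q}. Minimal: {N}⁺ = {N}; {G}⁺ = {G} — none reach the full schema.
{F, G, Q}⁺: FGQ→N adds N; GN→DFQ adds D → {D, F, G, N, Q}. Minimal: {G, Q}⁺ = {G, Q}; {F, Q}⁺ = {F, Q}; {F, G}⁺ = {F, G} — none reach the full schema.
Any other superkey contains one of these as a subset, so there are no further candidate keys.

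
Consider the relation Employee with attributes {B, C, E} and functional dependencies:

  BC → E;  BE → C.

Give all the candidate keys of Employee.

(B, C); (B, E)

Attribute B never appears on the right-hand side of any dependency, so B must belong to every candidate key.
{B}⁺ = {B}, which is not all of the schema, so we must add further attributes.
{B, C}⁺: BC→E adds E → {B, C, E}. Minimal: {C}⁺ = {C}; {B}⁺ = {B} — none reach the full schema.
{B, E}⁺: BE→C adds C → {B, C, E}. Minimal: {E}⁺ = {E}; {B}⁺ = {B} — none reach the full schema.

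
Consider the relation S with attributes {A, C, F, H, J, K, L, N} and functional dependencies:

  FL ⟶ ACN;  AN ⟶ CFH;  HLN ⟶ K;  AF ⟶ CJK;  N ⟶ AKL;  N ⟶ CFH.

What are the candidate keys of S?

(N); (F, L)

{N}⁺: N→AKL adds A, K, L; N→CFH adds C, F, H; AF→CJK adds J → {A, C, F, H, J, K, L, N}.
{F, L}⁺: FL→ACN adds A, C, N; AN→CFH adds H; HLN→K adds K; AF→CJK adds J → {A, C, F, H, J, K, L, N}. Minimal: {L}⁺ = {L}; {F}⁺ = {F} — none reach the full schema.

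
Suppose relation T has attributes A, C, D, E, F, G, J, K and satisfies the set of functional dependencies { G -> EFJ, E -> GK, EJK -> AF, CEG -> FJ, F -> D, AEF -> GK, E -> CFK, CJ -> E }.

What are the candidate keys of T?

{E}⁺: E→GK adds G, K; E→CFK adds C, F; G→EFJ adds J; EJK→AF adds A; F→D adds D → {A, C, D, E, F, G, J, K}.
{G}⁺: G→EFJ adds E, F, J; E→GK adds K; EJK→AF adds A; F→D adds D; E→CFK adds C → {A, C, D, E, F, G, J, K}.
{C, J}⁺: CJ→E adds E; E→GK adds G, K; EJK→AF adds A, F; F→D adds D → {A, C, D, E, F, G, J, K}. Minimal: {J}⁺ = {J}; {C}⁺ = {C} — none reach the full schema.
Any other superkey contains one of these as a subset, so there are no further candidate keys.

{E}; {G}; {C, J}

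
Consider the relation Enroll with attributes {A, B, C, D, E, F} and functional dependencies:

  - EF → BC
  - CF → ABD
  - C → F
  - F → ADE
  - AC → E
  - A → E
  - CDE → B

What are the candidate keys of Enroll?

{C}⁺: C→F adds F; F→ADE adds A, D, E; CDE→B adds B → {A, B, C, D, E, F}.
{F}⁺: F→ADE adds A, D, E; EF→BC adds B, C → {A, B, C, D, E, F}.

{C}; {F}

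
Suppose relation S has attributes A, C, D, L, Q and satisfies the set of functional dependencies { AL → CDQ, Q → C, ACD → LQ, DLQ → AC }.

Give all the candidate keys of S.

{A, L}⁺: AL→CDQ adds C, D, Q → {A, C, D, L, Q}. Minimal: {L}⁺ = {L}; {A}⁺ = {A} — none reach the full schema.
{A, C, D}⁺: ACD→LQ adds L, Q → {A, C, D, L, Q}. Minimal: {C, D}⁺ = {C, D}; {A, D}⁺ = {A, D}; {A, C}⁺ = {A, C} — none reach the full schema.
{A, D, Q}⁺: Q→C adds C; ACD→LQ adds L → {A, C, D, L, Q}. Minimal: {D, Q}⁺ = {C, D, Q}; {A, Q}⁺ = {A, C, Q}; {A, D}⁺ = {A, D} — none reach the full schema.
{D, L, Q}⁺: Q→C adds C; DLQ→AC adds A → {A, C, D, L, Q}. Minimal: {L, Q}⁺ = {C, L, Q}; {D, Q}⁺ = {C, D, Q}; {D, L}⁺ = {D, L} — none reach the full schema.

(A, L), (A, C, D), (A, D, Q), (D, L, Q)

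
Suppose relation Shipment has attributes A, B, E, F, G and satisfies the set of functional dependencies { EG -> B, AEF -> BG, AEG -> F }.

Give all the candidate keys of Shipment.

{A, E, F}⁺: AEF→BG adds B, G → {A, B, E, F, G}. Minimal: {E, F}⁺ = {E, F}; {A, F}⁺ = {A, F}; {A, E}⁺ = {A, E} — none reach the full schema.
{A, E, G}⁺: EG→B adds B; AEG→F adds F → {A, B, E, F, G}. Minimal: {E, G}⁺ = {B, E, G}; {A, G}⁺ = {A, G}; {A, E}⁺ = {A, E} — none reach the full schema.

{A, E, F}; {A, E, G}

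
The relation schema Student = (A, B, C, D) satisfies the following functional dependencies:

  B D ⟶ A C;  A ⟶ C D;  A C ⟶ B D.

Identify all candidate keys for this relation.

(A), (B, D)

{A}⁺: A→CD adds C, D; AC→BD adds B → {A, B, C, D}.
{B, D}⁺: BD→AC adds A, C → {A, B, C, D}.
Any other superkey contains one of these as a subset, so there are no further candidate keys.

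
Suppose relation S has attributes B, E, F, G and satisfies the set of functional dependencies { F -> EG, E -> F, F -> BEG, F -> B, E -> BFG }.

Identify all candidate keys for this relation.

{E}⁺: E→F adds F; F→BEG adds B, G → {B, E, F, G}.
{F}⁺: F→EG adds E, G; F→BEG adds B → {B, E, F, G}.

{E}; {F}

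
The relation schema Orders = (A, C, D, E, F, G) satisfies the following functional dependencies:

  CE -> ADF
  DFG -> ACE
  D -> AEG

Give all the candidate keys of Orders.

(C, D), (C, E), (D, F)

{C, D}⁺: D→AEG adds A, E, G; CE→ADF adds F → {A, C, D, E, F, G}.
{C, E}⁺: CE→ADF adds A, D, F; D→AEG adds G → {A, C, D, E, F, G}.
{D, F}⁺: D→AEG adds A, E, G; DFG→ACE adds C → {A, C, D, E, F, G}.
Any other superkey contains one of these as a subset, so there are no further candidate keys.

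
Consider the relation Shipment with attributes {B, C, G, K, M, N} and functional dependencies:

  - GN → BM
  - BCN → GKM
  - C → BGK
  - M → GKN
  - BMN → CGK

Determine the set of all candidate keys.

M; CN; GN

{M}⁺: M→GKN adds G, K, N; GN→BM adds B; BMN→CGK adds C → {B, C, G, K, M, N}.
{C, N}⁺: C→BGK adds B, G, K; GN→BM adds M → {B, C, G, K, M, N}. Minimal: {N}⁺ = {N}; {C}⁺ = {B, C, G, K} — none reach the full schema.
{G, N}⁺: GN→BM adds B, M; M→GKN adds K; BMN→CGK adds C → {B, C, G, K, M, N}. Minimal: {N}⁺ = {N}; {G}⁺ = {G} — none reach the full schema.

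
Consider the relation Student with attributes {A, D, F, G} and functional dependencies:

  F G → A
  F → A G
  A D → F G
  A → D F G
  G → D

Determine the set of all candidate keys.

{A}⁺: A→DFG adds D, F, G → {A, D, F, G}.
{F}⁺: F→AG adds A, G; A→DFG adds D → {A, D, F, G}.
Any other superkey contains one of these as a subset, so there are no further candidate keys.

(A), (F)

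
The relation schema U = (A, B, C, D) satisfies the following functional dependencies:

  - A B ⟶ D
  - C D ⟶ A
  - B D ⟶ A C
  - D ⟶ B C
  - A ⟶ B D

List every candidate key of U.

{A}⁺: A→BD adds B, D; BD→AC adds C → {A, B, C, D}.
{D}⁺: D→BC adds B, C; CD→A adds A → {A, B, C, D}.
Any other superkey contains one of these as a subset, so there are no further candidate keys.

A; D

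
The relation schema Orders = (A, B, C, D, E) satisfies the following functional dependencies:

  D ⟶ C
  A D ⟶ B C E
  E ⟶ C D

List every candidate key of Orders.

(A, D), (A, E)

Attribute A never appears on the right-hand side of any dependency, so A must belong to every candidate key.
{A}⁺ = {A}, which is not all of the schema, so we must add further attributes.
{A, D}⁺: D→C adds C; AD→BCE adds B, E → {A, B, C, D, E}.
{A, E}⁺: E→CD adds C, D; AD→BCE adds B → {A, B, C, D, E}.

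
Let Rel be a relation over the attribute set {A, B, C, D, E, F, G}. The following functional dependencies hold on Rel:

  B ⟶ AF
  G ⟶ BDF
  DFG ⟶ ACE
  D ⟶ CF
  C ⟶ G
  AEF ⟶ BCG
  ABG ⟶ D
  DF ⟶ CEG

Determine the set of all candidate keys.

C, D, G, BE, AEF

{C}⁺: C→G adds G; G→BDF adds B, D, F; DFG→ACE adds A, E → {A, B, C, D, E, F, G}.
{D}⁺: D→CF adds C, F; C→G adds G; DF→CEG adds E; G→BDF adds B; DFG→ACE adds A → {A, B, C, D, E, F, G}.
{G}⁺: G→BDF adds B, D, F; DFG→ACE adds A, C, E → {A, B, C, D, E, F, G}.
{B, E}⁺: B→AF adds A, F; AEF→BCG adds C, G; ABG→D adds D → {A, B, C, D, E, F, G}.
{A, E, F}⁺: AEF→BCG adds B, C, G; ABG→D adds D → {A, B, C, D, E, F, G}.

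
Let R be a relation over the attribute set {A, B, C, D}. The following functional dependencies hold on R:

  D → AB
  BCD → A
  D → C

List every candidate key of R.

(D)

Attribute D never appears on the right-hand side of any dependency, so D must belong to every candidate key.
{D}⁺ = {A, B, C, D}, which is all of the schema, so {D} is the only candidate key.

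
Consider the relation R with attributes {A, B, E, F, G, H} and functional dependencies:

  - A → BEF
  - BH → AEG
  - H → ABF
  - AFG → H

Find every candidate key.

{H}⁺: H→ABF adds A, B, F; A→BEF adds E; BH→AEG adds G → {A, B, E, F, G, H}.
{A, G}⁺: A→BEF adds B, E, F; AFG→H adds H → {A, B, E, F, G, H}. Minimal: {G}⁺ = {G}; {A}⁺ = {A, B, E, F} — none reach the full schema.
Any other superkey contains one of these as a subset, so there are no further candidate keys.

{H}, {A, G}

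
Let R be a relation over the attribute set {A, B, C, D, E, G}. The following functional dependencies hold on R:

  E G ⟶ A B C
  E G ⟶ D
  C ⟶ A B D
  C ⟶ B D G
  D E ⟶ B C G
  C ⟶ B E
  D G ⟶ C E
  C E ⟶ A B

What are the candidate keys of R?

{C}⁺: C→ABD adds A, B, D; C→BDG adds G; C→BE adds E → {A, B, C, D, E, G}.
{D, E}⁺: DE→BCG adds B, C, G; CE→AB adds A → {A, B, C, D, E, G}. Minimal: {E}⁺ = {E}; {D}⁺ = {D} — none reach the full schema.
{D, G}⁺: DG→CE adds C, E; CE→AB adds A, B → {A, B, C, D, E, G}. Minimal: {G}⁺ = {G}; {D}⁺ = {D} — none reach the full schema.
{E, G}⁺: EG→ABC adds A, B, C; EG→D adds D → {A, B, C, D, E, G}. Minimal: {G}⁺ = {G}; {E}⁺ = {E} — none reach the full schema.
Any other superkey contains one of these as a subset, so there are no further candidate keys.

C; DE; DG; EG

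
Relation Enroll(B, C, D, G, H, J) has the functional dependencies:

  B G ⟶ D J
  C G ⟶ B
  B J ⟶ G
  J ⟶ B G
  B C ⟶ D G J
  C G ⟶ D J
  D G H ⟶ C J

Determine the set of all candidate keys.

Attribute H never appears on the right-hand side of any dependency, so H must belong to every candidate key.
{H}⁺ = {H}, which is not all of the schema, so we must add further attributes.
{H, J}⁺: J→BG adds B, G; BG→DJ adds D; DGH→CJ adds C → {B, C, D, G, H, J}. Minimal: {J}⁺ = {B, D, G, J}; {H}⁺ = {H} — none reach the full schema.
{B, C, H}⁺: BC→DGJ adds D, G, J → {B, C, D, G, H, J}. Minimal: {C, H}⁺ = {C, H}; {B, H}⁺ = {B, H}; {B, C}⁺ = {B, C, D, G, J} — none reach the full schema.
{B, G, H}⁺: BG→DJ adds D, J; DGH→CJ adds C → {B, C, D, G, H, J}. Minimal: {G, H}⁺ = {G, H}; {B, H}⁺ = {B, H}; {B, G}⁺ = {B, D, G, J} — none reach the full schema.
{C, G, H}⁺: CG→B adds B; BC→DGJ adds D, J → {B, C, D, G, H, J}. Minimal: {G, H}⁺ = {G, H}; {C, H}⁺ = {C, H}; {C, G}⁺ = {B, C, D, G, J} — none reach the full schema.
{D, G, H}⁺: DGH→CJ adds C, J; CG→B adds B → {B, C, D, G, H, J}. Minimal: {G, H}⁺ = {G, H}; {D, H}⁺ = {D, H}; {D, G}⁺ = {D, G} — none reach the full schema.

{H, J}, {B, C, H}, {B, G, H}, {C, G, H}, {D, G, H}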